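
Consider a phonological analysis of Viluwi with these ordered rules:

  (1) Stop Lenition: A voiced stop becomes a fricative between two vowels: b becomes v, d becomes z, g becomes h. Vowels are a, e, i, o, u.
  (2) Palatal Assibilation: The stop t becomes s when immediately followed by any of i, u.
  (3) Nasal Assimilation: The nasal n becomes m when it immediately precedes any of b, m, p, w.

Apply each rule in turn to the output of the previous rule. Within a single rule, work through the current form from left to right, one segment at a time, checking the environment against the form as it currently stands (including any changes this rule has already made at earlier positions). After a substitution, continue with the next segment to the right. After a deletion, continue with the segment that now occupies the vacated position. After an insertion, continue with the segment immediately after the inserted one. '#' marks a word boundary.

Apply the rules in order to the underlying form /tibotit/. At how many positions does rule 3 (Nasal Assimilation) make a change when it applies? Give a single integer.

(1) Stop Lenition: [tibotit] → [tivotit]
(2) Palatal Assibilation: [tivotit] → [sivosit]
(3) Nasal Assimilation: no change — [sivosit]
Rule 3 changed 0 position(s).

0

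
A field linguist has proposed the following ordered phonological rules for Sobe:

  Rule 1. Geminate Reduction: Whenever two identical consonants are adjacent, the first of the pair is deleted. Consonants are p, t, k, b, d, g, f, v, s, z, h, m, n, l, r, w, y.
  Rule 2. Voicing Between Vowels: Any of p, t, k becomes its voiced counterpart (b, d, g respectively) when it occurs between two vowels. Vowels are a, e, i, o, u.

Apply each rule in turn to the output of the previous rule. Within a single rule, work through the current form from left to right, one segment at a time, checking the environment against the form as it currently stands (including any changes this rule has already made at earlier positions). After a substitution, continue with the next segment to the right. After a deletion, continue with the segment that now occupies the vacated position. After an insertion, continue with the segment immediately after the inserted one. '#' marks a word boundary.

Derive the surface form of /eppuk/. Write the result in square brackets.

Rule 1 Geminate Reduction: [eppuk] → [epuk]
Rule 2 Voicing Between Vowels: [epuk] → [ebuk]

[ebuk]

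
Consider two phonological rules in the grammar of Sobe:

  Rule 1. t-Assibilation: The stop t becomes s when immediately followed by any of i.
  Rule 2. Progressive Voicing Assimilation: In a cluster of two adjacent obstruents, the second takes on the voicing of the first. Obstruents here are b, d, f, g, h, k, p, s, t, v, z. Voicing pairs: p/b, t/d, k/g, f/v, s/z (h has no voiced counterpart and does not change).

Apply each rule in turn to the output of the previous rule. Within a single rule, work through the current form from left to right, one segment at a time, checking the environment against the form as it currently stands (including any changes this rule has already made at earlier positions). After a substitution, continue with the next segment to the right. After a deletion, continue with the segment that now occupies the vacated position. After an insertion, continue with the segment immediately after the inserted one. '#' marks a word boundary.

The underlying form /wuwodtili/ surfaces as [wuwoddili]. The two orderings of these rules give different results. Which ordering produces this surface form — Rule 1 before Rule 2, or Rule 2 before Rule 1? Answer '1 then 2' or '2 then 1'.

Order 1 then 2:
  1 t-Assibilation: [wuwodtili] → [wuwodsili]
  2 Progressive Voicing Assimilation: [wuwodsili] → [wuwodzili]
  result: [wuwodzili]
Order 2 then 1:
  2 Progressive Voicing Assimilation: [wuwodtili] → [wuwoddili]
  1 t-Assibilation: no change — [wuwoddili]
  result: [wuwoddili]

2 then 1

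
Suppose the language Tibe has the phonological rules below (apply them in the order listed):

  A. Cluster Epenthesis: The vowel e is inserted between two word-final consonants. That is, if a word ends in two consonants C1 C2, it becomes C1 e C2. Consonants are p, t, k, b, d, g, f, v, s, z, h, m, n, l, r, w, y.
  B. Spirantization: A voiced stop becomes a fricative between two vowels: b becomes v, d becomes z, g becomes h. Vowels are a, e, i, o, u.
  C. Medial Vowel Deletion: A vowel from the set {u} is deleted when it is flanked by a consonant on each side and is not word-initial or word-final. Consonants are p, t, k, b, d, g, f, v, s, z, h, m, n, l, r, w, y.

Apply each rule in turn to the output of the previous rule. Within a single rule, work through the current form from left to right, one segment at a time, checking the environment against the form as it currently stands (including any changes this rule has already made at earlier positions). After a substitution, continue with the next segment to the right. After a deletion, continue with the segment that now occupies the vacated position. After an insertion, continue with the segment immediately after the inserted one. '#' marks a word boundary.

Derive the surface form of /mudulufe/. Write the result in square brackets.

A Cluster Epenthesis: no change — [mudulufe]
B Spirantization: [mudulufe] → [muzulufe]
C Medial Vowel Deletion: [muzulufe] → [mzlfe]

[mzlfe]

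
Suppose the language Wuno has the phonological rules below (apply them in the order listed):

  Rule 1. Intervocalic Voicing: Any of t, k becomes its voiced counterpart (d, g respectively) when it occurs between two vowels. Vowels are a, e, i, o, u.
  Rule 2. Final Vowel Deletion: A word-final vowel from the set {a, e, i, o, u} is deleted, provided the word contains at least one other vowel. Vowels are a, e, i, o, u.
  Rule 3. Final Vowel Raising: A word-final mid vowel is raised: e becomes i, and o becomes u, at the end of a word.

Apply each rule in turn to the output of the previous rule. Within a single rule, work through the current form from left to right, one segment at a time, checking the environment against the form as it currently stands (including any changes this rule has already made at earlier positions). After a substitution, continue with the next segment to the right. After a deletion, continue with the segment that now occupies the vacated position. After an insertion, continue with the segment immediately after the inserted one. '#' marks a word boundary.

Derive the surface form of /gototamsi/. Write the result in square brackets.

[gododams]

Rule 1 Intervocalic Voicing: [gototamsi] → [gododamsi]
Rule 2 Final Vowel Deletion: [gododamsi] → [gododams]
Rule 3 Final Vowel Raising: no change — [gododams]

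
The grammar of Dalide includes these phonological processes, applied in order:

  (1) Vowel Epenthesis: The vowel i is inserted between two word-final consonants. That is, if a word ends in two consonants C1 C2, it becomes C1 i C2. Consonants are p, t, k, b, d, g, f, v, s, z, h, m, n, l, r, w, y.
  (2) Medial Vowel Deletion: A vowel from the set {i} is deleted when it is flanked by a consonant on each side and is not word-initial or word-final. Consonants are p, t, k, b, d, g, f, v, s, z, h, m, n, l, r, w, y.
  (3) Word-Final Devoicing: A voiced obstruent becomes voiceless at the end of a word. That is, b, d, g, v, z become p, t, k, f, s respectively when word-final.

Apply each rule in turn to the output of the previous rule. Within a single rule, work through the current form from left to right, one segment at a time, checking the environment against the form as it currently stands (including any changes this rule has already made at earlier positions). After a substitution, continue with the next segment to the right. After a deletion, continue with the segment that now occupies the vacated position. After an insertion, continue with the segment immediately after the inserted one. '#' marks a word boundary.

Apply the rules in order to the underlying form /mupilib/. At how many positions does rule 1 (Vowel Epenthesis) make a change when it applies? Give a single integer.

(1) Vowel Epenthesis: no change — [mupilib]
(2) Medial Vowel Deletion: [mupilib] → [muplb]
(3) Word-Final Devoicing: [muplb] → [muplp]
Rule 1 changed 0 position(s).

0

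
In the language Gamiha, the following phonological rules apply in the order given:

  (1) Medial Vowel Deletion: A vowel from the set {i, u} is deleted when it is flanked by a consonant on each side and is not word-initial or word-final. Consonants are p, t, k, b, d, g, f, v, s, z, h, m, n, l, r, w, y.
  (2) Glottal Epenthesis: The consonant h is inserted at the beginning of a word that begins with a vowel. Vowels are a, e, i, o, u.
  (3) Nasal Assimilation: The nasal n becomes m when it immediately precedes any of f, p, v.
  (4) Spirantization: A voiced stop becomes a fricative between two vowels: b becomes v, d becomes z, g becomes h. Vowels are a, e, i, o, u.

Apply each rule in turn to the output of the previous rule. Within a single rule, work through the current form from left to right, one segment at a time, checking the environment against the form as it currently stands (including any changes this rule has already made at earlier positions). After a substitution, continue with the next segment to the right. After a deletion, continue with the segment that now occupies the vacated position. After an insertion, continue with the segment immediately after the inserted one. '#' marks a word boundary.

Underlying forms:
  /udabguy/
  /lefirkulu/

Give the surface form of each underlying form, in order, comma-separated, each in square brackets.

[huzabgy], [lefrklu]

/udabguy/:
  (1) Medial Vowel Deletion: [udabguy] → [udabgy]
  (2) Glottal Epenthesis: [udabgy] → [hudabgy]
  (3) Nasal Assimilation: no change — [hudabgy]
  (4) Spirantization: [hudabgy] → [huzabgy]
/lefirkulu/:
  (1) Medial Vowel Deletion: [lefirkulu] → [lefrklu]
  (2) Glottal Epenthesis: no change — [lefrklu]
  (3) Nasal Assimilation: no change — [lefrklu]
  (4) Spirantization: no change — [lefrklu]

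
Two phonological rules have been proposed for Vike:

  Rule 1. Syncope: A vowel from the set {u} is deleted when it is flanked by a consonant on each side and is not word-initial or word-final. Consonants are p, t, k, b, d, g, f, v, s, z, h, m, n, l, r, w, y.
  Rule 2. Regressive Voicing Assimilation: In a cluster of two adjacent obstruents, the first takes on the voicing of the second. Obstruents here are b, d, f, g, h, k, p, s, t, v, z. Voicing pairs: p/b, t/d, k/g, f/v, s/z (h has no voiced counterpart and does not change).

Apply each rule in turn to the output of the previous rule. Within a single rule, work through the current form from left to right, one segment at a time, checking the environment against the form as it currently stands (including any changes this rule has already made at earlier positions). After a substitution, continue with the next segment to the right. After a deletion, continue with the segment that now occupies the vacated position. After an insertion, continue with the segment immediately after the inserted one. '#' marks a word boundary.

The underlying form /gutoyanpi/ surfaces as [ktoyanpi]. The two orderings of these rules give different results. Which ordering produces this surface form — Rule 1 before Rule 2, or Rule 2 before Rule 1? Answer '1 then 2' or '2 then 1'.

1 then 2

Order 1 then 2:
  1 Syncope: [gutoyanpi] → [gtoyanpi]
  2 Regressive Voicing Assimilation: [gtoyanpi] → [ktoyanpi]
  result: [ktoyanpi]
Order 2 then 1:
  2 Regressive Voicing Assimilation: no change — [gutoyanpi]
  1 Syncope: [gutoyanpi] → [gtoyanpi]
  result: [gtoyanpi]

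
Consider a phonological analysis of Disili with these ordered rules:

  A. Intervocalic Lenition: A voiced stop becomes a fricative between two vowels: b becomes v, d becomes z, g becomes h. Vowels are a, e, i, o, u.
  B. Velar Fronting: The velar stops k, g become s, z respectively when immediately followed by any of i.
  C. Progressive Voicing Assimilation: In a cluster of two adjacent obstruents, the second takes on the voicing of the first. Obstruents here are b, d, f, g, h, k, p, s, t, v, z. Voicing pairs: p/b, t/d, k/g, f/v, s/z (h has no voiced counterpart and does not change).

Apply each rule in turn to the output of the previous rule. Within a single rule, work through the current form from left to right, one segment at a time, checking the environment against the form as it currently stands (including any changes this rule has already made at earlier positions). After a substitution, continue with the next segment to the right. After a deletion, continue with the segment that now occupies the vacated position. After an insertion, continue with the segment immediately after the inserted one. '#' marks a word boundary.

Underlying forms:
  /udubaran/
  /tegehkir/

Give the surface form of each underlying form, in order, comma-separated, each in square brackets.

/udubaran/:
  A Intervocalic Lenition: [udubaran] → [uzuvaran]
  B Velar Fronting: no change — [uzuvaran]
  C Progressive Voicing Assimilation: no change — [uzuvaran]
/tegehkir/:
  A Intervocalic Lenition: [tegehkir] → [tehehkir]
  B Velar Fronting: [tehehkir] → [tehehsir]
  C Progressive Voicing Assimilation: no change — [tehehsir]

[uzuvaran], [tehehsir]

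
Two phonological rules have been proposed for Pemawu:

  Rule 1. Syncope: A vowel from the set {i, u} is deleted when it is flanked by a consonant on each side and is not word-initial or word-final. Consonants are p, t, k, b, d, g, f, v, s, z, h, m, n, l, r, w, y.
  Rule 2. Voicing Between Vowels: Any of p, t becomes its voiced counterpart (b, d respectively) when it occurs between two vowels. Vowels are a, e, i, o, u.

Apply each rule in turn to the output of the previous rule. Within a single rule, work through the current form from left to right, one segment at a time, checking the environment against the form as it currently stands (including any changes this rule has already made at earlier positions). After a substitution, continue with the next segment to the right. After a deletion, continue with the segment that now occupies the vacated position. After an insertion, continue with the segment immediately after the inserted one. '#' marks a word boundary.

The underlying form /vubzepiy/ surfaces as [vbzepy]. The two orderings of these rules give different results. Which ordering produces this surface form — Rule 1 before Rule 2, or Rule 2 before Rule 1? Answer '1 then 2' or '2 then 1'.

1 then 2

Order 1 then 2:
  1 Syncope: [vubzepiy] → [vbzepy]
  2 Voicing Between Vowels: no change — [vbzepy]
  result: [vbzepy]
Order 2 then 1:
  2 Voicing Between Vowels: [vubzepiy] → [vubzebiy]
  1 Syncope: [vubzebiy] → [vbzeby]
  result: [vbzeby]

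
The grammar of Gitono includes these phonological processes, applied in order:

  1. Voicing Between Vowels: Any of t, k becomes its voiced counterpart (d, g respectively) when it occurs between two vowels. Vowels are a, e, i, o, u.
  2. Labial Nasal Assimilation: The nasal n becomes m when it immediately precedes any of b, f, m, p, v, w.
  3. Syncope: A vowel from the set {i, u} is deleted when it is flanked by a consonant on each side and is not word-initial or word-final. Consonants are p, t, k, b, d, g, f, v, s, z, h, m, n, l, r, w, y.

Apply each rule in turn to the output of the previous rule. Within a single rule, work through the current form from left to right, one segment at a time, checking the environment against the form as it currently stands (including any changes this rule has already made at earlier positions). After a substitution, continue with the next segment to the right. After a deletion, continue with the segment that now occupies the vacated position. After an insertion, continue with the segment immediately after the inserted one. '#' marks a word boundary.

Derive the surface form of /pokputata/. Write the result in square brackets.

1 Voicing Between Vowels: [pokputata] → [pokpudada]
2 Labial Nasal Assimilation: no change — [pokpudada]
3 Syncope: [pokpudada] → [pokpdada]

[pokpdada]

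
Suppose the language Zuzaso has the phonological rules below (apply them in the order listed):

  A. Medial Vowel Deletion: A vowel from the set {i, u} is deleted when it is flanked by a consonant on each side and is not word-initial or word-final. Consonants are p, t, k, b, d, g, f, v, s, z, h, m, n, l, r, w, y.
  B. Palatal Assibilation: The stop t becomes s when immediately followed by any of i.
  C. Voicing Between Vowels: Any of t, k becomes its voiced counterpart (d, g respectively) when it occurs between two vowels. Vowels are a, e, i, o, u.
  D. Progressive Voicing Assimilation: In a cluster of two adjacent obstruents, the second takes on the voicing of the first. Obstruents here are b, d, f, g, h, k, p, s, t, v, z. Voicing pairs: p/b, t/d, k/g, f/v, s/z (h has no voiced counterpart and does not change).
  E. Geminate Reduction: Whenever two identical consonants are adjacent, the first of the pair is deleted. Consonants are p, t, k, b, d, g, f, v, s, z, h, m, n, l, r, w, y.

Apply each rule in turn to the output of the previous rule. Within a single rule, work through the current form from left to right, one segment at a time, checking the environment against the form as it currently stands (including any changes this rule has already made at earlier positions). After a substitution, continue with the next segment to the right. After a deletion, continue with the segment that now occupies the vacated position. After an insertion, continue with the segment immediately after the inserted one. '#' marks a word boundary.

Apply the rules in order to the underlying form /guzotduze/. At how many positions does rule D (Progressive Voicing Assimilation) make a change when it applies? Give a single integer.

2

A Medial Vowel Deletion: [guzotduze] → [gzotdze]
B Palatal Assibilation: no change — [gzotdze]
C Voicing Between Vowels: no change — [gzotdze]
D Progressive Voicing Assimilation: [gzotdze] → [gzottse]
E Geminate Reduction: [gzottse] → [gzotse]
Rule D changed 2 position(s).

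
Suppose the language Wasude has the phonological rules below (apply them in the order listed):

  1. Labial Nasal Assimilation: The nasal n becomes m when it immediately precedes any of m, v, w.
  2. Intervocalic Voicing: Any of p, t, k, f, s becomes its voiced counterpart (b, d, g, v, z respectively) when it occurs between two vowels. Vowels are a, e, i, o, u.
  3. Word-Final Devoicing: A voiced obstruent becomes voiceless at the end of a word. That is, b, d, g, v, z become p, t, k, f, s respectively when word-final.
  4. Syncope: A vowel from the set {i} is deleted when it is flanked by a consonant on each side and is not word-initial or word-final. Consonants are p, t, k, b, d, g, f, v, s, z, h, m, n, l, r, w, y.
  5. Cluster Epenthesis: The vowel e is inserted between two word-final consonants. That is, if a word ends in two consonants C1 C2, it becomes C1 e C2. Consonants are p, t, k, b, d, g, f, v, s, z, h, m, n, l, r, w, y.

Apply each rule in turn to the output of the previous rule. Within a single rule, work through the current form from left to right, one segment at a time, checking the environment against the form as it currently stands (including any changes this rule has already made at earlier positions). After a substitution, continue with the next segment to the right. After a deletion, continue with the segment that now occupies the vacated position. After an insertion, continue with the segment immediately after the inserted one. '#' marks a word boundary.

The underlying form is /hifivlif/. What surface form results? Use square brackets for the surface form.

1 Labial Nasal Assimilation: no change — [hifivlif]
2 Intervocalic Voicing: [hifivlif] → [hivivlif]
3 Word-Final Devoicing: no change — [hivivlif]
4 Syncope: [hivivlif] → [hvvlf]
5 Cluster Epenthesis: [hvvlf] → [hvvlef]

[hvvlef]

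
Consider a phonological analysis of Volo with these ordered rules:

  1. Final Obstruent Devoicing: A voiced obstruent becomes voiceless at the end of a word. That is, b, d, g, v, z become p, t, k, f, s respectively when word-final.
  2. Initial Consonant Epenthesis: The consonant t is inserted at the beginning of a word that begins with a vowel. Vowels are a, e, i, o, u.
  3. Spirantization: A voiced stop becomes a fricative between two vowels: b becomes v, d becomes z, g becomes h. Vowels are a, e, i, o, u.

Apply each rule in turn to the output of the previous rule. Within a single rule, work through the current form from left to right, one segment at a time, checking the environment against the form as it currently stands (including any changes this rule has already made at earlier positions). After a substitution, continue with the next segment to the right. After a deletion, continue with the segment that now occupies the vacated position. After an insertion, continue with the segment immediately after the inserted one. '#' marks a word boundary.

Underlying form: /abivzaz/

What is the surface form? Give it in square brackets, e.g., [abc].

[tavivzas]

1 Final Obstruent Devoicing: [abivzaz] → [abivzas]
2 Initial Consonant Epenthesis: [abivzas] → [tabivzas]
3 Spirantization: [tabivzas] → [tavivzas]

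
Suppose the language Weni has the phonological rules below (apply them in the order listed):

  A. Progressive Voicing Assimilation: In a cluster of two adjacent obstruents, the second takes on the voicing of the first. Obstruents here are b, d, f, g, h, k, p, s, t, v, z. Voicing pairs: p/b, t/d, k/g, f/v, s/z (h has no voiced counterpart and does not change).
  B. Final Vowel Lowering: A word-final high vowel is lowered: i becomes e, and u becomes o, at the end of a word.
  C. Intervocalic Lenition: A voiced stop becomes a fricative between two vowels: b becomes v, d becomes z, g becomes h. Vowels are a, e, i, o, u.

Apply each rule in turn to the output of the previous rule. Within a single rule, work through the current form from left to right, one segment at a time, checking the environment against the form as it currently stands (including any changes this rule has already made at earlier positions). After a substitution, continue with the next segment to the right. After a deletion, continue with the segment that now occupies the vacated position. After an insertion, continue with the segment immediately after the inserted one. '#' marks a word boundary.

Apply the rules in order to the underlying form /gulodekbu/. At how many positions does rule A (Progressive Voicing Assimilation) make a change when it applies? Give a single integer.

A Progressive Voicing Assimilation: [gulodekbu] → [gulodekpu]
B Final Vowel Lowering: [gulodekpu] → [gulodekpo]
C Intervocalic Lenition: [gulodekpo] → [gulozekpo]
Rule A changed 1 position(s).

1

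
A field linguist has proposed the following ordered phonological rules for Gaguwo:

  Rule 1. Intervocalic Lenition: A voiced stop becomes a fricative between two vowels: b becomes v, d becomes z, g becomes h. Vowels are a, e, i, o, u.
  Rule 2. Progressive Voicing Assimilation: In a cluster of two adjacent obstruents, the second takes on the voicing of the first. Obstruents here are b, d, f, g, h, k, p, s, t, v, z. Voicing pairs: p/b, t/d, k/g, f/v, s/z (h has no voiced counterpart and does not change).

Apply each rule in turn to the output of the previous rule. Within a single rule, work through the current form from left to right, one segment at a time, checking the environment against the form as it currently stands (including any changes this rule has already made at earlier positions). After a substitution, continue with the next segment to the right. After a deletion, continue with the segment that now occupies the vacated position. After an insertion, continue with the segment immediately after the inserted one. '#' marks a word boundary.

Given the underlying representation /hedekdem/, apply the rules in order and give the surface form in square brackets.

[hezektem]

Rule 1 Intervocalic Lenition: [hedekdem] → [hezekdem]
Rule 2 Progressive Voicing Assimilation: [hezekdem] → [hezektem]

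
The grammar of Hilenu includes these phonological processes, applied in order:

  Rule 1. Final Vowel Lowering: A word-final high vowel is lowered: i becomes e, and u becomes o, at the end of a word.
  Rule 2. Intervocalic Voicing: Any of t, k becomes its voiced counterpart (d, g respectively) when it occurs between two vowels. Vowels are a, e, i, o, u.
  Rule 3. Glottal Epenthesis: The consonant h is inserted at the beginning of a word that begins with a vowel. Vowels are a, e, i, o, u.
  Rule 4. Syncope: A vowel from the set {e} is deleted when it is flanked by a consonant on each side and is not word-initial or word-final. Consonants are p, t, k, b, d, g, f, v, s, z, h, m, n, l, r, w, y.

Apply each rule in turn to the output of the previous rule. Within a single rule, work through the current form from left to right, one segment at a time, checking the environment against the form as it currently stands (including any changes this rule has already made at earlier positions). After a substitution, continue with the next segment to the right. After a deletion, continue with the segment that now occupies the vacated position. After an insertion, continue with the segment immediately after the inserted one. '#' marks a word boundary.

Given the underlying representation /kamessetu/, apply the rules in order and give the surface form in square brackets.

Rule 1 Final Vowel Lowering: [kamessetu] → [kamesseto]
Rule 2 Intervocalic Voicing: [kamesseto] → [kamessedo]
Rule 3 Glottal Epenthesis: no change — [kamessedo]
Rule 4 Syncope: [kamessedo] → [kamssdo]

[kamssdo]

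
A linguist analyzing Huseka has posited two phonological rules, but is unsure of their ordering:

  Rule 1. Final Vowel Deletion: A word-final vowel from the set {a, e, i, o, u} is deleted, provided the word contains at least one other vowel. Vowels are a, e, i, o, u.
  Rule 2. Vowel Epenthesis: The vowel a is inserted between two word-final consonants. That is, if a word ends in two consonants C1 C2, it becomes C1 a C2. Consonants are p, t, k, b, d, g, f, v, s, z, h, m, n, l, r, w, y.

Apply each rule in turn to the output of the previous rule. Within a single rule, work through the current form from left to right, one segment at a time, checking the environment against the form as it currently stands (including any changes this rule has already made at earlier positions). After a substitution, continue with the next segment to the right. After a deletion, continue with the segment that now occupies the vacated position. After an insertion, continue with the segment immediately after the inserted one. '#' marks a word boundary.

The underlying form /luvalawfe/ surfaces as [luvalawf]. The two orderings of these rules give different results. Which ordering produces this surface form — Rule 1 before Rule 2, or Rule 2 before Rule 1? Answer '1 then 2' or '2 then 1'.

2 then 1

Order 1 then 2:
  1 Final Vowel Deletion: [luvalawfe] → [luvalawf]
  2 Vowel Epenthesis: [luvalawf] → [luvalawaf]
  result: [luvalawaf]
Order 2 then 1:
  2 Vowel Epenthesis: no change — [luvalawfe]
  1 Final Vowel Deletion: [luvalawfe] → [luvalawf]
  result: [luvalawf]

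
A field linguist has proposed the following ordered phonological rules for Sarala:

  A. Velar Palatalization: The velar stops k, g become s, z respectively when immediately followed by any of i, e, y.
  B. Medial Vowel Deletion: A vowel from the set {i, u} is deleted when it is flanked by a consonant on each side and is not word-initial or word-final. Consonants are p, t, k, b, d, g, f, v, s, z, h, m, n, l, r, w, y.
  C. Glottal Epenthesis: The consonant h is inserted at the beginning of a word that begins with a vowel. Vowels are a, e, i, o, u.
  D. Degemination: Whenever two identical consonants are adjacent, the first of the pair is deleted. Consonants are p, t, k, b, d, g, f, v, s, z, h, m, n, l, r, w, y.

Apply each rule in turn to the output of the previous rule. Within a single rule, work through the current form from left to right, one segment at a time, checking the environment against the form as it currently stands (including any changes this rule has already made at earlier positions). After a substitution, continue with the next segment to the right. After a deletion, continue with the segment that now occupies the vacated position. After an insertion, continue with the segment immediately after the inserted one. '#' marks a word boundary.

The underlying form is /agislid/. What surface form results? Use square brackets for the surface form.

[hazsld]

A Velar Palatalization: [agislid] → [azislid]
B Medial Vowel Deletion: [azislid] → [azsld]
C Glottal Epenthesis: [azsld] → [hazsld]
D Degemination: no change — [hazsld]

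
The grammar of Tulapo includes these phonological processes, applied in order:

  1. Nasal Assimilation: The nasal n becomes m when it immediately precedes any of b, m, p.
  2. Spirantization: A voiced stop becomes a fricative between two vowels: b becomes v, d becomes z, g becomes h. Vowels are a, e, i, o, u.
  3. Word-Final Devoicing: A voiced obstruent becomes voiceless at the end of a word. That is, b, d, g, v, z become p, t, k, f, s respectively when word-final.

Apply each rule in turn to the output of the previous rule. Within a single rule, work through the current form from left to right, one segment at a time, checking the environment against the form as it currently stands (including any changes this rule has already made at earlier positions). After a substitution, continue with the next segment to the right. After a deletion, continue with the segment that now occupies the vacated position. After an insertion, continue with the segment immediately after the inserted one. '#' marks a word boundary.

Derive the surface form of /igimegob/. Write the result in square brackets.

[ihimehop]

1 Nasal Assimilation: no change — [igimegob]
2 Spirantization: [igimegob] → [ihimehob]
3 Word-Final Devoicing: [ihimehob] → [ihimehop]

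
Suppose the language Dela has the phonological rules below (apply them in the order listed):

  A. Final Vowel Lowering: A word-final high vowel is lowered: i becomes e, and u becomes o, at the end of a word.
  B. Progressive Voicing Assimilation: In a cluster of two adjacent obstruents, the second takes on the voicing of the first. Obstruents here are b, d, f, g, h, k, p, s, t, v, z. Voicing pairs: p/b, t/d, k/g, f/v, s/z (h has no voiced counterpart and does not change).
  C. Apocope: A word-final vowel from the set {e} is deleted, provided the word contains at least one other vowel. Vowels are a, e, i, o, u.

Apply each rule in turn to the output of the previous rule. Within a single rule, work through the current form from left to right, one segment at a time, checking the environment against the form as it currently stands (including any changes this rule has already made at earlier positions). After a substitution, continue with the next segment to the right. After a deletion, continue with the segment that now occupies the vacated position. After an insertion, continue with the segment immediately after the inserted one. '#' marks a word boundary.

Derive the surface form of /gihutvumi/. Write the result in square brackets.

[gihutfum]

A Final Vowel Lowering: [gihutvumi] → [gihutvume]
B Progressive Voicing Assimilation: [gihutvume] → [gihutfume]
C Apocope: [gihutfume] → [gihutfum]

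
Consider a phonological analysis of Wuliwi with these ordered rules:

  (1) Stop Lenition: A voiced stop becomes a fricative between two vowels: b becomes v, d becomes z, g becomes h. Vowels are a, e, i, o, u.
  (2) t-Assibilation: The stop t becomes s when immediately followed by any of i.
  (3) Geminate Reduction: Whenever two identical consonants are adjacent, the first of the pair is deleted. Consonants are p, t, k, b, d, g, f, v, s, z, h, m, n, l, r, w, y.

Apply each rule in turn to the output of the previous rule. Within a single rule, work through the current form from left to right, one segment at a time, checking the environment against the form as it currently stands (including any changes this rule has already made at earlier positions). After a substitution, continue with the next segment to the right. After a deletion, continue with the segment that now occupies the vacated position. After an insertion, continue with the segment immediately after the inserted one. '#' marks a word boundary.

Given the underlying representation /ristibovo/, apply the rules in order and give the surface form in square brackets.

[risivovo]

(1) Stop Lenition: [ristibovo] → [ristivovo]
(2) t-Assibilation: [ristivovo] → [rissivovo]
(3) Geminate Reduction: [rissivovo] → [risivovo]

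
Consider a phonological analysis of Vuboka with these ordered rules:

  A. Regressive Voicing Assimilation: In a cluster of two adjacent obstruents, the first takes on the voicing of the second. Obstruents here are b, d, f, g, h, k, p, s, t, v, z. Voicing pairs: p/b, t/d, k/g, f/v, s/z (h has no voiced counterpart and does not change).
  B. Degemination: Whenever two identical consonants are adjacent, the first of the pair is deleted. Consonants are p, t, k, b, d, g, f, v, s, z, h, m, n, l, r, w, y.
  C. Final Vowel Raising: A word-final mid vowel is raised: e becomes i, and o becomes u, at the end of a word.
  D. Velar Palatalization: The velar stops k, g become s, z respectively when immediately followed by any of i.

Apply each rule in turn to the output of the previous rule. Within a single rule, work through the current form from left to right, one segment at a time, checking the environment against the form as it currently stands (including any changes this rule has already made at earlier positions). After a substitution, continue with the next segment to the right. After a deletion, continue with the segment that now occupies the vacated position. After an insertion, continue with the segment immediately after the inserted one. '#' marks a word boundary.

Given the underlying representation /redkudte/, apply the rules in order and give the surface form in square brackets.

[retkuti]

A Regressive Voicing Assimilation: [redkudte] → [retkutte]
B Degemination: [retkutte] → [retkute]
C Final Vowel Raising: [retkute] → [retkuti]
D Velar Palatalization: no change — [retkuti]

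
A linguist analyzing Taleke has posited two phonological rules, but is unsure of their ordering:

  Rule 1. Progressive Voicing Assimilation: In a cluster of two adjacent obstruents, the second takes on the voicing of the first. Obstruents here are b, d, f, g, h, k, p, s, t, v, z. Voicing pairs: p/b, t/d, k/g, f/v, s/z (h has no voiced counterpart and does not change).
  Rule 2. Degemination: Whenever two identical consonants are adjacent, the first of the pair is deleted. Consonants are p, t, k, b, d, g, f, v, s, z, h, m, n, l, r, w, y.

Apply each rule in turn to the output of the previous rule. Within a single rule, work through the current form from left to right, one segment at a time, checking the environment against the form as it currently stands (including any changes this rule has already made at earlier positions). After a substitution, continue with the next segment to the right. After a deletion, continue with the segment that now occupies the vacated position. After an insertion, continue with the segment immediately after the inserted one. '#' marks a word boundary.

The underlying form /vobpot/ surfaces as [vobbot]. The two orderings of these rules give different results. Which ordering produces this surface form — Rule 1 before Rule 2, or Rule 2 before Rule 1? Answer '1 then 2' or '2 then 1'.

Order 1 then 2:
  1 Progressive Voicing Assimilation: [vobpot] → [vobbot]
  2 Degemination: [vobbot] → [vobot]
  result: [vobot]
Order 2 then 1:
  2 Degemination: no change — [vobpot]
  1 Progressive Voicing Assimilation: [vobpot] → [vobbot]
  result: [vobbot]

2 then 1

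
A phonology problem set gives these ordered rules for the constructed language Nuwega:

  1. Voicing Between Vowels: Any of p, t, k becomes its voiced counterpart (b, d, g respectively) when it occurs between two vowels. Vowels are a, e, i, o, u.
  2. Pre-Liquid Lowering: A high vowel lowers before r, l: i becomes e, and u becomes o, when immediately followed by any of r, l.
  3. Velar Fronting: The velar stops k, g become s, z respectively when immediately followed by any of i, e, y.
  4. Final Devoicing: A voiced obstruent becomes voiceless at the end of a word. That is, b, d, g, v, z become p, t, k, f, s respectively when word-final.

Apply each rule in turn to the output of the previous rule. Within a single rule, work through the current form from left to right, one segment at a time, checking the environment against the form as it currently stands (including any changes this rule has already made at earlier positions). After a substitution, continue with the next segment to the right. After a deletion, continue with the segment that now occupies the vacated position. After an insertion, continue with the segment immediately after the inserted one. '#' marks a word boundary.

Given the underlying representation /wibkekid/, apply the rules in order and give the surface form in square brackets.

1 Voicing Between Vowels: [wibkekid] → [wibkegid]
2 Pre-Liquid Lowering: no change — [wibkegid]
3 Velar Fronting: [wibkegid] → [wibsezid]
4 Final Devoicing: [wibsezid] → [wibsezit]

[wibsezit]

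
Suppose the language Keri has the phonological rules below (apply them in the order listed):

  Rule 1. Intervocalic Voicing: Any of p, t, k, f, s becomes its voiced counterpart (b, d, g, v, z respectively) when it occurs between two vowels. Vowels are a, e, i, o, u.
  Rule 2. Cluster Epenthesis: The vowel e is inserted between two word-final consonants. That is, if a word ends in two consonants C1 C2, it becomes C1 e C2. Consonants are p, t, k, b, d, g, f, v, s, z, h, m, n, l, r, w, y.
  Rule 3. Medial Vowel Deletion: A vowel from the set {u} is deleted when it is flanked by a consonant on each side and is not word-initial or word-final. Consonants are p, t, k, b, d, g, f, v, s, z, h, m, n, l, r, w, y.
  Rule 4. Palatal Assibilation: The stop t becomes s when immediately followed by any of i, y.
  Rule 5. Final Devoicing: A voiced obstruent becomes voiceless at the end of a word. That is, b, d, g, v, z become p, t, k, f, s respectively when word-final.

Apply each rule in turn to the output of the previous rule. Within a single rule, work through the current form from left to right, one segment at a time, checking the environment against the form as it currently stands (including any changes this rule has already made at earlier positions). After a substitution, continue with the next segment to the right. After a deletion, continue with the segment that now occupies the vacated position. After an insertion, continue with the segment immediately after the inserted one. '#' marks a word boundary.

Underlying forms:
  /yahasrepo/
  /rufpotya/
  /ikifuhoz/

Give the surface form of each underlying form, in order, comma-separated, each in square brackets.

[yahasrebo], [rfposya], [igivhos]

/yahasrepo/:
  Rule 1 Intervocalic Voicing: [yahasrepo] → [yahasrebo]
  Rule 2 Cluster Epenthesis: no change — [yahasrebo]
  Rule 3 Medial Vowel Deletion: no change — [yahasrebo]
  Rule 4 Palatal Assibilation: no change — [yahasrebo]
  Rule 5 Final Devoicing: no change — [yahasrebo]
/rufpotya/:
  Rule 1 Intervocalic Voicing: no change — [rufpotya]
  Rule 2 Cluster Epenthesis: no change — [rufpotya]
  Rule 3 Medial Vowel Deletion: [rufpotya] → [rfpotya]
  Rule 4 Palatal Assibilation: [rfpotya] → [rfposya]
  Rule 5 Final Devoicing: no change — [rfposya]
/ikifuhoz/:
  Rule 1 Intervocalic Voicing: [ikifuhoz] → [igivuhoz]
  Rule 2 Cluster Epenthesis: no change — [igivuhoz]
  Rule 3 Medial Vowel Deletion: [igivuhoz] → [igivhoz]
  Rule 4 Palatal Assibilation: no change — [igivhoz]
  Rule 5 Final Devoicing: [igivhoz] → [igivhos]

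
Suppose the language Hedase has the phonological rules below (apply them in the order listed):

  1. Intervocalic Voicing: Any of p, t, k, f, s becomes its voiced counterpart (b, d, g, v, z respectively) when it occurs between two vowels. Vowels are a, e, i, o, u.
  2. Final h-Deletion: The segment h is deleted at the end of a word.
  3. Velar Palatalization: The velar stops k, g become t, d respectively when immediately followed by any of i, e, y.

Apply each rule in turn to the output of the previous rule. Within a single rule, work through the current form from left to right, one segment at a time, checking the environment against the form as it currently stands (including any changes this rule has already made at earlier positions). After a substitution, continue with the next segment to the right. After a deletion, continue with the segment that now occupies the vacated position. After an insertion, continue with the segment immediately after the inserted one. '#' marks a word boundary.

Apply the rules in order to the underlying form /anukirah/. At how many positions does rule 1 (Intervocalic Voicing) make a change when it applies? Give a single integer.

1

1 Intervocalic Voicing: [anukirah] → [anugirah]
2 Final h-Deletion: [anugirah] → [anugira]
3 Velar Palatalization: [anugira] → [anudira]
Rule 1 changed 1 position(s).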